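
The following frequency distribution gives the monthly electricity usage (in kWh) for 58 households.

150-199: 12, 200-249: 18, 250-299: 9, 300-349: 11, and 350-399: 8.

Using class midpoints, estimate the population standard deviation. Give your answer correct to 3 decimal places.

67.313

Midpoints: 174.5, 224.5, 274.5, 324.5, 374.5
n = 58, Σfm = 15171, mean = 261.5690
Σfm² = 4231064.5
Σf(m − x̄)² = Σfm² − (Σfm)²/n = 4231064.5 − 15171²/58 = 262801.7241
Population variance = 262801.7241 / 58 = 4531.0642
Standard deviation = √4531.0642 = 67.3132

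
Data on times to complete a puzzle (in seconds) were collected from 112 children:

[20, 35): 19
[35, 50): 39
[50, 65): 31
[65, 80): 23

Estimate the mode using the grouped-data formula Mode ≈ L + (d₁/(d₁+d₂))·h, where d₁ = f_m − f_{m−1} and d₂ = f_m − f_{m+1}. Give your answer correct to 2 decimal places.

Modal class: [35, 50) (highest frequency 39).
d₁ = 39 − 19 = 20, d₂ = 39 − 31 = 8
Mode ≈ 35 + (20/(20+8)) × 15 = 35 + 10.7143 = 45.7143

45.71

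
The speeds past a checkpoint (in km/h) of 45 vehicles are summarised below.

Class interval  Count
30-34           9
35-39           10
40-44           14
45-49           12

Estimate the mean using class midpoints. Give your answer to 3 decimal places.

40.222

Midpoints: 32, 37, 42, 47
Σfm = 9×32 + 10×37 + 14×42 + 12×47 = 1810
n = Σf = 45
Mean = 1810 / 45 = 40.2222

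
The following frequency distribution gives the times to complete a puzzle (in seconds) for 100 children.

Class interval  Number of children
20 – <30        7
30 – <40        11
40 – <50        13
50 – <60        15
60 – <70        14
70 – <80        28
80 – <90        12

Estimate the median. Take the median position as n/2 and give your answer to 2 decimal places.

62.86

Cumulative frequencies: 7, 18, 31, 46, 60, 88, 100
n = 100; position = n/2 = 50.
This falls in the class 60 – <70: L = 60, F = 46, f = 14, h = 10.
Median ≈ 60 + ((50 − 46) / 14) × 10 = 62.8571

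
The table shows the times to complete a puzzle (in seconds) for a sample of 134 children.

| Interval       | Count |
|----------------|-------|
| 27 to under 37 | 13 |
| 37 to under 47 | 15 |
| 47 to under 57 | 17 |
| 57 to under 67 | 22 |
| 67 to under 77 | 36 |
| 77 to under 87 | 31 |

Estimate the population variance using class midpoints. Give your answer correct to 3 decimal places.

Midpoints: 32, 42, 52, 62, 72, 82
n = 134, Σfm = 8428, mean = 62.8955
Σfm² = 565376
Σf(m − x̄)² = Σfm² − (Σfm)²/n = 565376 − 8428²/134 = 35292.5373
Population variance = 35292.5373 / 134 = 263.3771

263.377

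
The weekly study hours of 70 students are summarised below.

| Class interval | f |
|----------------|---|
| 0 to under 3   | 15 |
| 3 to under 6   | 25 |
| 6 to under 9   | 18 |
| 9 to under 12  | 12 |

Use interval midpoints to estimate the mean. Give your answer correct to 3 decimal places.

Midpoints: 1.5, 4.5, 7.5, 10.5
Σfm = 15×1.5 + 25×4.5 + 18×7.5 + 12×10.5 = 396
n = Σf = 70
Mean = 396 / 70 = 5.6571

5.657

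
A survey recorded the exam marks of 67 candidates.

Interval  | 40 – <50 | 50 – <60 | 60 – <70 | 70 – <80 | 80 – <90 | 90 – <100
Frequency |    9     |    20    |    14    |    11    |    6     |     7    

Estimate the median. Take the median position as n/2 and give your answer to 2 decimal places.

Cumulative frequencies: 9, 29, 43, 54, 60, 67
n = 67; position = n/2 = 33.5.
This falls in the class 60 – <70: L = 60, F = 29, f = 14, h = 10.
Median ≈ 60 + ((33.5 − 29) / 14) × 10 = 63.2143

63.21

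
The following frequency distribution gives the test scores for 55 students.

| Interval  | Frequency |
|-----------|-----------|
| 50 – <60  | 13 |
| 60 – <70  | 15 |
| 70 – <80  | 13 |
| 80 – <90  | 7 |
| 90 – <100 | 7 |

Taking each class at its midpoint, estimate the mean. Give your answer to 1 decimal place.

Midpoints: 55, 65, 75, 85, 95
Σfm = 13×55 + 15×65 + 13×75 + 7×85 + 7×95 = 3925
n = Σf = 55
Mean = 3925 / 55 = 71.3636

71.4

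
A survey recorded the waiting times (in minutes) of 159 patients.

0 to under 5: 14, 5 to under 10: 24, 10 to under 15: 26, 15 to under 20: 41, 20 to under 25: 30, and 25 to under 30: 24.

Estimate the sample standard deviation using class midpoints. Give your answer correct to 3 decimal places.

Midpoints: 2.5, 7.5, 12.5, 17.5, 22.5, 27.5
n = 159, Σfm = 2592.5, mean = 16.3050
Σfm² = 51393.75
Σf(m − x̄)² = Σfm² − (Σfm)²/n = 51393.75 − 2592.5²/159 = 9122.9560
Sample variance = 9122.9560 / 158 = 57.7402
Standard deviation = √57.7402 = 7.5987

7.599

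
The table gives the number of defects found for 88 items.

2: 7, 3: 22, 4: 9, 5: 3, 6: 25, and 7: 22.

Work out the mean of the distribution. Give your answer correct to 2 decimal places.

Values: 2, 3, 4, 5, 6, 7
Σfx = 7×2 + 22×3 + 9×4 + 3×5 + 25×6 + 22×7 = 435
n = Σf = 88
Mean = 435 / 88 = 4.9432

4.94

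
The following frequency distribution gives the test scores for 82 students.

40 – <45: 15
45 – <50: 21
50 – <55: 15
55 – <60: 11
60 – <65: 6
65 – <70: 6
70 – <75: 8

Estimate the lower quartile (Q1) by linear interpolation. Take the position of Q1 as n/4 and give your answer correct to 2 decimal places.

46.31

Cumulative frequencies: 15, 36, 51, 62, 68, 74, 82
n = 82; position = n/4 = 20.5.
This falls in the class 45 – <50: L = 45, F = 15, f = 21, h = 5.
Lower quartile ≈ 45 + ((20.5 − 15) / 21) × 5 = 46.3095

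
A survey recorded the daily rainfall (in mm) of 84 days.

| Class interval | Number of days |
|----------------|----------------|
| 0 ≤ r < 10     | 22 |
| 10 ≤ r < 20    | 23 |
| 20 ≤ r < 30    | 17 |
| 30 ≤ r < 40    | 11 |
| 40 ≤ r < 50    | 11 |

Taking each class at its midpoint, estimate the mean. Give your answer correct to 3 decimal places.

Midpoints: 5, 15, 25, 35, 45
Σfm = 22×5 + 23×15 + 17×25 + 11×35 + 11×45 = 1760
n = Σf = 84
Mean = 1760 / 84 = 20.9524

20.952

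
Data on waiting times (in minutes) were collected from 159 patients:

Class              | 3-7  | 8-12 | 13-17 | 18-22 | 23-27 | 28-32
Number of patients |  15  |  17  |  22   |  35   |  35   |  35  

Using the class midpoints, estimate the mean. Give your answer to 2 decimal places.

20.13

Midpoints: 5, 10, 15, 20, 25, 30
Σfm = 15×5 + 17×10 + 22×15 + 35×20 + 35×25 + 35×30 = 3200
n = Σf = 159
Mean = 3200 / 159 = 20.1258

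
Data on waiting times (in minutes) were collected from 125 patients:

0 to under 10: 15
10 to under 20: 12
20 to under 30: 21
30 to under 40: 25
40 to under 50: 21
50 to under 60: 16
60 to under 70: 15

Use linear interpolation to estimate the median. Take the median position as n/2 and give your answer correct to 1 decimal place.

35.8

Cumulative frequencies: 15, 27, 48, 73, 94, 110, 125
n = 125; position = n/2 = 62.5.
This falls in the class 30 to under 40: L = 30, F = 48, f = 25, h = 10.
Median ≈ 30 + ((62.5 − 48) / 25) × 10 = 35.8000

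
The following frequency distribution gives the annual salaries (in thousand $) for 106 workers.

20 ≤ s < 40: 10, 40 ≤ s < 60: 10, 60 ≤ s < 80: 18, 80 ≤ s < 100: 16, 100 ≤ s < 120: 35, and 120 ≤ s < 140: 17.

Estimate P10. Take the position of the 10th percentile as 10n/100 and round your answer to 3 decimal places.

41.200

Cumulative frequencies: 10, 20, 38, 54, 89, 106
n = 106; position = 10n/100 = 10.6.
This falls in the class 40 ≤ s < 60: L = 40, F = 10, f = 10, h = 20.
10th percentile ≈ 40 + ((10.6 − 10) / 10) × 20 = 41.2000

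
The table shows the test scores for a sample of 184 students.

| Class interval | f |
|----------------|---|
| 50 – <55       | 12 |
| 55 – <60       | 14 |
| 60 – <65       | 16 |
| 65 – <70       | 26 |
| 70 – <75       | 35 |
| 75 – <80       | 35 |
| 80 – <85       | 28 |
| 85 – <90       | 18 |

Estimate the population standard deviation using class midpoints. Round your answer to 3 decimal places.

9.870

Midpoints: 52.5, 57.5, 62.5, 67.5, 72.5, 77.5, 82.5, 87.5
n = 184, Σfm = 13325, mean = 72.4185
Σfm² = 982900
Σf(m − x̄)² = Σfm² − (Σfm)²/n = 982900 − 13325²/184 = 17923.7772
Population variance = 17923.7772 / 184 = 97.4118
Standard deviation = √97.4118 = 9.8697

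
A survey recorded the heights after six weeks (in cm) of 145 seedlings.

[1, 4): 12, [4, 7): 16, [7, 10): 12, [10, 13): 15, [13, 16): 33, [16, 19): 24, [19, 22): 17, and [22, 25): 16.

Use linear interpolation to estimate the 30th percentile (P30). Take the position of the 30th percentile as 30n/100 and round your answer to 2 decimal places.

10.70

Cumulative frequencies: 12, 28, 40, 55, 88, 112, 129, 145
n = 145; position = 30n/100 = 43.5.
This falls in the class [10, 13): L = 10, F = 40, f = 15, h = 3.
30th percentile ≈ 10 + ((43.5 − 40) / 15) × 3 = 10.7000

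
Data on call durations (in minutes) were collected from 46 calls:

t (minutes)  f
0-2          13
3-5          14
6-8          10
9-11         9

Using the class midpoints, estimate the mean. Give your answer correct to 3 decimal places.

Midpoints: 1, 4, 7, 10
Σfm = 13×1 + 14×4 + 10×7 + 9×10 = 229
n = Σf = 46
Mean = 229 / 46 = 4.9783

4.978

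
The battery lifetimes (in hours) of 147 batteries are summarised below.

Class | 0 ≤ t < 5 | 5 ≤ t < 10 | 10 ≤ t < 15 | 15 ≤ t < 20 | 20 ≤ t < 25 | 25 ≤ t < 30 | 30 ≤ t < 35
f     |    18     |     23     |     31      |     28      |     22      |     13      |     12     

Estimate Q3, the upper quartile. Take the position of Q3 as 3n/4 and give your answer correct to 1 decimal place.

Cumulative frequencies: 18, 41, 72, 100, 122, 135, 147
n = 147; position = 3n/4 = 110.25.
This falls in the class 20 ≤ t < 25: L = 20, F = 100, f = 22, h = 5.
Upper quartile ≈ 20 + ((110.25 − 100) / 22) × 5 = 22.3295

22.3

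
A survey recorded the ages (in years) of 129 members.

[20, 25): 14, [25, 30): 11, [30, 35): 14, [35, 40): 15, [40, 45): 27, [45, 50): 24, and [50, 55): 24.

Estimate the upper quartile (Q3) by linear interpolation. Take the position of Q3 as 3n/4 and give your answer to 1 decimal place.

48.3

Cumulative frequencies: 14, 25, 39, 54, 81, 105, 129
n = 129; position = 3n/4 = 96.75.
This falls in the class [45, 50): L = 45, F = 81, f = 24, h = 5.
Upper quartile ≈ 45 + ((96.75 − 81) / 24) × 5 = 48.2812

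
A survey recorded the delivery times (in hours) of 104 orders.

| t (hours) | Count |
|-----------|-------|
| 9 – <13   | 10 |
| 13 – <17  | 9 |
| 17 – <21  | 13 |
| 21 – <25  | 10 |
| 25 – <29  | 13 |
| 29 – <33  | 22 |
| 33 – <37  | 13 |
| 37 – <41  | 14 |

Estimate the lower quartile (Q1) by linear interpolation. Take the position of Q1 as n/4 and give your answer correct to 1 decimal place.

Cumulative frequencies: 10, 19, 32, 42, 55, 77, 90, 104
n = 104; position = n/4 = 26.
This falls in the class 17 – <21: L = 17, F = 19, f = 13, h = 4.
Lower quartile ≈ 17 + ((26 − 19) / 13) × 4 = 19.1538

19.2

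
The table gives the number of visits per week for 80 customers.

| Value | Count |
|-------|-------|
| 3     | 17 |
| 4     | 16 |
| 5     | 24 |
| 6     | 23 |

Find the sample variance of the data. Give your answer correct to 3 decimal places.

Values: 3, 4, 5, 6
n = 80, Σfx = 373, mean = 4.6625
Σfx² = 1837
Σf(x − x̄)² = Σfx² − (Σfx)²/n = 1837 − 373²/80 = 97.8875
Sample variance = 97.8875 / 79 = 1.2391

1.239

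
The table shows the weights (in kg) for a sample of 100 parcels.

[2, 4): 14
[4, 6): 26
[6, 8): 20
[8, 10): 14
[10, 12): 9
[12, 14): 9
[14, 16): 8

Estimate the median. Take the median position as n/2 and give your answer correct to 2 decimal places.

7.00

Cumulative frequencies: 14, 40, 60, 74, 83, 92, 100
n = 100; position = n/2 = 50.
This falls in the class [6, 8): L = 6, F = 40, f = 20, h = 2.
Median ≈ 6 + ((50 − 40) / 20) × 2 = 7.0000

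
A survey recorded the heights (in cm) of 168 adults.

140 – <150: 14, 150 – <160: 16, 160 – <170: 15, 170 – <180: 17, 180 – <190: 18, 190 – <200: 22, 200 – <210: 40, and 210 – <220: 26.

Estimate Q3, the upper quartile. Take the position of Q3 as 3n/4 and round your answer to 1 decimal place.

206.0

Cumulative frequencies: 14, 30, 45, 62, 80, 102, 142, 168
n = 168; position = 3n/4 = 126.
This falls in the class 200 – <210: L = 200, F = 102, f = 40, h = 10.
Upper quartile ≈ 200 + ((126 − 102) / 40) × 10 = 206.0000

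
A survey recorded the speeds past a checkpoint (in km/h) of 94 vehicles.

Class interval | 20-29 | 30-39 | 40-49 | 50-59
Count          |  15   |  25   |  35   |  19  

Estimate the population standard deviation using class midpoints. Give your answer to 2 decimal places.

9.80

Midpoints: 24.5, 34.5, 44.5, 54.5
n = 94, Σfm = 3823, mean = 40.6702
Σfm² = 164503.5
Σf(m − x̄)² = Σfm² − (Σfm)²/n = 164503.5 − 3823²/94 = 9021.2766
Population variance = 9021.2766 / 94 = 95.9710
Standard deviation = √95.9710 = 9.7965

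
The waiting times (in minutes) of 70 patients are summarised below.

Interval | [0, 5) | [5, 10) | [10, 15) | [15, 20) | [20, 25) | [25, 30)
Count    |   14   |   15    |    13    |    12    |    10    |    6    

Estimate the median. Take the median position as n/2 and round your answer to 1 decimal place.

Cumulative frequencies: 14, 29, 42, 54, 64, 70
n = 70; position = n/2 = 35.
This falls in the class [10, 15): L = 10, F = 29, f = 13, h = 5.
Median ≈ 10 + ((35 − 29) / 13) × 5 = 12.3077

12.3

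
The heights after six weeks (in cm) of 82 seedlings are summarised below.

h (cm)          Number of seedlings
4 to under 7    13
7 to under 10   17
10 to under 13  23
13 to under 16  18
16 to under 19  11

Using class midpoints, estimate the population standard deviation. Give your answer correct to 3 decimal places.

Midpoints: 5.5, 8.5, 11.5, 14.5, 17.5
n = 82, Σfm = 934, mean = 11.3902
Σfm² = 11816.5
Σf(m − x̄)² = Σfm² − (Σfm)²/n = 11816.5 − 934²/82 = 1178.0122
Population variance = 1178.0122 / 82 = 14.3660
Standard deviation = √14.3660 = 3.7903

3.790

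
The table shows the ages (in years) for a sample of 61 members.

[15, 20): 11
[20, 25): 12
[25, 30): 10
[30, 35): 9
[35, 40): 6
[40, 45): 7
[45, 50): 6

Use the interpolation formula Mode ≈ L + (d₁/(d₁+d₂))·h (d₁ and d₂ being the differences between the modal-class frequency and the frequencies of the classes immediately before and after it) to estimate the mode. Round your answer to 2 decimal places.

21.67

Modal class: [20, 25) (highest frequency 12).
d₁ = 12 − 11 = 1, d₂ = 12 − 10 = 2
Mode ≈ 20 + (1/(1+2)) × 5 = 20 + 1.6667 = 21.6667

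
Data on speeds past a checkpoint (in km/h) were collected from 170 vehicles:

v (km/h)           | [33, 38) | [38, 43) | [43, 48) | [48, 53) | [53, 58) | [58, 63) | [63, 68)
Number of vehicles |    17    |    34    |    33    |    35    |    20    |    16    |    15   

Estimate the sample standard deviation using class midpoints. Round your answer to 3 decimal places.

8.798

Midpoints: 35.5, 40.5, 45.5, 50.5, 55.5, 60.5, 65.5
n = 170, Σfm = 8310, mean = 48.8824
Σfm² = 419292.5
Σf(m − x̄)² = Σfm² − (Σfm)²/n = 419292.5 − 8310²/170 = 13080.1471
Sample variance = 13080.1471 / 169 = 77.3973
Standard deviation = √77.3973 = 8.7976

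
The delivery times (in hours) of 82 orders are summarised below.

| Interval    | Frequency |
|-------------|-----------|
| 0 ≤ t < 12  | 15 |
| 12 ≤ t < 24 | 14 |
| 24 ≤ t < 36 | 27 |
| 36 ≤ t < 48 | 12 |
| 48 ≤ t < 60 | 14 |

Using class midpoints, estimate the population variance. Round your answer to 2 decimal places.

Midpoints: 6, 18, 30, 42, 54
n = 82, Σfm = 2412, mean = 29.4146
Σfm² = 91368
Σf(m − x̄)² = Σfm² − (Σfm)²/n = 91368 − 2412²/82 = 20419.9024
Population variance = 20419.9024 / 82 = 249.0232

249.02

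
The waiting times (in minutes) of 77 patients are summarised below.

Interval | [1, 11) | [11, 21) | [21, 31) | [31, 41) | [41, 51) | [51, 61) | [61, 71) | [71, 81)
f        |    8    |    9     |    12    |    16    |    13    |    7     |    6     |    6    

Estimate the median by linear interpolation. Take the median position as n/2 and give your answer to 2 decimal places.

36.94

Cumulative frequencies: 8, 17, 29, 45, 58, 65, 71, 77
n = 77; position = n/2 = 38.5.
This falls in the class [31, 41): L = 31, F = 29, f = 16, h = 10.
Median ≈ 31 + ((38.5 − 29) / 16) × 10 = 36.9375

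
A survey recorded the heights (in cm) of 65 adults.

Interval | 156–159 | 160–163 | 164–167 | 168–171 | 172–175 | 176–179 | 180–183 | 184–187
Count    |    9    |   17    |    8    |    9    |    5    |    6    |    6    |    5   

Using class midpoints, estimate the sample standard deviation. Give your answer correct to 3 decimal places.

8.902

Midpoints: 157.5, 161.5, 165.5, 169.5, 173.5, 177.5, 181.5, 185.5
n = 65, Σfm = 10961.5, mean = 168.6385
Σfm² = 1853602.25
Σf(m − x̄)² = Σfm² − (Σfm)²/n = 1853602.25 − 10961.5²/65 = 5071.7538
Sample variance = 5071.7538 / 64 = 79.2462
Standard deviation = √79.2462 = 8.9020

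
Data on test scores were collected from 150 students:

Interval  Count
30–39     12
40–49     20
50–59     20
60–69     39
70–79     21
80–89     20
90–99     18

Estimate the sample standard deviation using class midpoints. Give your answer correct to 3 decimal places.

17.734

Midpoints: 34.5, 44.5, 54.5, 64.5, 74.5, 84.5, 94.5
n = 150, Σfm = 9865, mean = 65.7667
Σfm² = 695647.5
Σf(m − x̄)² = Σfm² − (Σfm)²/n = 695647.5 − 9865²/150 = 46859.3333
Sample variance = 46859.3333 / 149 = 314.4922
Standard deviation = √314.4922 = 17.7339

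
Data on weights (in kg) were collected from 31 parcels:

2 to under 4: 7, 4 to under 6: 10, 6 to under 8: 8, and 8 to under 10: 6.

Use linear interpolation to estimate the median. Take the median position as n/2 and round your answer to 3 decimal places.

Cumulative frequencies: 7, 17, 25, 31
n = 31; position = n/2 = 15.5.
This falls in the class 4 to under 6: L = 4, F = 7, f = 10, h = 2.
Median ≈ 4 + ((15.5 − 7) / 10) × 2 = 5.7000

5.700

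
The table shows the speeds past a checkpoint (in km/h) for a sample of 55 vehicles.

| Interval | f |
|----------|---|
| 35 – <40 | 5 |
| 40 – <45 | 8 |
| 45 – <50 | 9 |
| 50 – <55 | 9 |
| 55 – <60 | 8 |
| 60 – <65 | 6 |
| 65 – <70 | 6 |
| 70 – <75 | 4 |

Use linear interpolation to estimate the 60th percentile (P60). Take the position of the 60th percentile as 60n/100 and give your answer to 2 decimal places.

56.25

Cumulative frequencies: 5, 13, 22, 31, 39, 45, 51, 55
n = 55; position = 60n/100 = 33.
This falls in the class 55 – <60: L = 55, F = 31, f = 8, h = 5.
60th percentile ≈ 55 + ((33 − 31) / 8) × 5 = 56.2500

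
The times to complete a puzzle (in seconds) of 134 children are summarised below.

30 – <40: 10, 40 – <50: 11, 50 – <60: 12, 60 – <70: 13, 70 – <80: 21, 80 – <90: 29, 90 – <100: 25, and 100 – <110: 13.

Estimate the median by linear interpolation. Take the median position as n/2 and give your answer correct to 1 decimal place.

80.0

Cumulative frequencies: 10, 21, 33, 46, 67, 96, 121, 134
n = 134; position = n/2 = 67.
This falls in the class 70 – <80: L = 70, F = 46, f = 21, h = 10.
Median ≈ 70 + ((67 − 46) / 21) × 10 = 80.0000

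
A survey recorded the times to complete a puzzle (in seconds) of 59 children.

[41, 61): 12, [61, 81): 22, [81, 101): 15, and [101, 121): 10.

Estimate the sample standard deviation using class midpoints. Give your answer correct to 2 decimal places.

20.01

Midpoints: 51, 71, 91, 111
n = 59, Σfm = 4649, mean = 78.7966
Σfm² = 389539
Σf(m − x̄)² = Σfm² − (Σfm)²/n = 389539 − 4649²/59 = 23213.5593
Sample variance = 23213.5593 / 58 = 400.2338
Standard deviation = √400.2338 = 20.0058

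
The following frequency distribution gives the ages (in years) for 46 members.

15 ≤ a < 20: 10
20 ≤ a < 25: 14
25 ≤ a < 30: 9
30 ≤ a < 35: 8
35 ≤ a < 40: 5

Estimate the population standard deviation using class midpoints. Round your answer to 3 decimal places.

6.445

Midpoints: 17.5, 22.5, 27.5, 32.5, 37.5
n = 46, Σfm = 1185, mean = 25.7609
Σfm² = 32437.5
Σf(m − x̄)² = Σfm² − (Σfm)²/n = 32437.5 − 1185²/46 = 1910.8696
Population variance = 1910.8696 / 46 = 41.5406
Standard deviation = √41.5406 = 6.4452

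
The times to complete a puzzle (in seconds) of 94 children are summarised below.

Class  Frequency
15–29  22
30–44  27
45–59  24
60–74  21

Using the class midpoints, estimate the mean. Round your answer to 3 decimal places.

Midpoints: 22, 37, 52, 67
Σfm = 22×22 + 27×37 + 24×52 + 21×67 = 4138
n = Σf = 94
Mean = 4138 / 94 = 44.0213

44.021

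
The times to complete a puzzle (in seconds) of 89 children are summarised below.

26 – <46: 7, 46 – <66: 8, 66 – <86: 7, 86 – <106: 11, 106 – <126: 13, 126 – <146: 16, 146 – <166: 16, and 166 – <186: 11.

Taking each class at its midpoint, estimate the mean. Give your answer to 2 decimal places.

Midpoints: 36, 56, 76, 96, 116, 136, 156, 176
Σfm = 7×36 + 8×56 + 7×76 + 11×96 + 13×116 + 16×136 + 16×156 + 11×176 = 10404
n = Σf = 89
Mean = 10404 / 89 = 116.8989

116.90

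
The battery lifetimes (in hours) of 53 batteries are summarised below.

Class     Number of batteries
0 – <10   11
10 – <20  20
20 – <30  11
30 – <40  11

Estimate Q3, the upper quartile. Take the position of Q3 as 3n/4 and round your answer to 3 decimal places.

27.955

Cumulative frequencies: 11, 31, 42, 53
n = 53; position = 3n/4 = 39.75.
This falls in the class 20 – <30: L = 20, F = 31, f = 11, h = 10.
Upper quartile ≈ 20 + ((39.75 − 31) / 11) × 10 = 27.9545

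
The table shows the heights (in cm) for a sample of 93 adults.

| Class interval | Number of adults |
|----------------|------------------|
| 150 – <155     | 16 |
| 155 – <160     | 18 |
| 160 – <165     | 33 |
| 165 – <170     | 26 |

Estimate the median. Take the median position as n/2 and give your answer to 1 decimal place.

Cumulative frequencies: 16, 34, 67, 93
n = 93; position = n/2 = 46.5.
This falls in the class 160 – <165: L = 160, F = 34, f = 33, h = 5.
Median ≈ 160 + ((46.5 − 34) / 33) × 5 = 161.8939

161.9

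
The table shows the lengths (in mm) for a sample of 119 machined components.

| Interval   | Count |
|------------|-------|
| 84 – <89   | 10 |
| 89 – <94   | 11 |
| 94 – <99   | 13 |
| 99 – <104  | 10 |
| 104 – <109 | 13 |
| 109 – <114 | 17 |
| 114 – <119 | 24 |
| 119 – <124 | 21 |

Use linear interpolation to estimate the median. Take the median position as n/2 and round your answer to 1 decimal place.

109.7

Cumulative frequencies: 10, 21, 34, 44, 57, 74, 98, 119
n = 119; position = n/2 = 59.5.
This falls in the class 109 – <114: L = 109, F = 57, f = 17, h = 5.
Median ≈ 109 + ((59.5 − 57) / 17) × 5 = 109.7353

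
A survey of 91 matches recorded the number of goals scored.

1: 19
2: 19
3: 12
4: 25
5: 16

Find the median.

3

Cumulative frequencies: 19, 38, 50, 75, 91
n = 91, so the median is the value in position (n+1)/2 = 46.
Position 46 falls at value 3.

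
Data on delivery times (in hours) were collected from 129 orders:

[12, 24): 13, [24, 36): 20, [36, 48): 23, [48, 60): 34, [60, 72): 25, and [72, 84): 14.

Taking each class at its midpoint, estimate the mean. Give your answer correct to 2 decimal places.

49.44

Midpoints: 18, 30, 42, 54, 66, 78
Σfm = 13×18 + 20×30 + 23×42 + 34×54 + 25×66 + 14×78 = 6378
n = Σf = 129
Mean = 6378 / 129 = 49.4419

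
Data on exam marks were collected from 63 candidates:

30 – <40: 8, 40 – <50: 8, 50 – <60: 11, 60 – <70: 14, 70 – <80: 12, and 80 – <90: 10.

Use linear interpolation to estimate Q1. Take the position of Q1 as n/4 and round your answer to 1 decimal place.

49.7

Cumulative frequencies: 8, 16, 27, 41, 53, 63
n = 63; position = n/4 = 15.75.
This falls in the class 40 – <50: L = 40, F = 8, f = 8, h = 10.
Lower quartile ≈ 40 + ((15.75 − 8) / 8) × 10 = 49.6875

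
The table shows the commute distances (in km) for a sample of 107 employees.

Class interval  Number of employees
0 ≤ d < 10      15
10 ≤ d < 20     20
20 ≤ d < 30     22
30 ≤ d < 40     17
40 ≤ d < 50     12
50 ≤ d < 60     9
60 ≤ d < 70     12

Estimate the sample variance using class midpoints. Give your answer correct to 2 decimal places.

Midpoints: 5, 15, 25, 35, 45, 55, 65
n = 107, Σfm = 3335, mean = 31.1682
Σfm² = 141675
Σf(m − x̄)² = Σfm² − (Σfm)²/n = 141675 − 3335²/107 = 37728.9720
Sample variance = 37728.9720 / 106 = 355.9337

355.93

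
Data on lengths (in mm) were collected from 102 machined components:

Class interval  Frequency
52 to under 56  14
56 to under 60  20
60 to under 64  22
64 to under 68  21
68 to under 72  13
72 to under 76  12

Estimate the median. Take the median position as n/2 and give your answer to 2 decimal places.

Cumulative frequencies: 14, 34, 56, 77, 90, 102
n = 102; position = n/2 = 51.
This falls in the class 60 to under 64: L = 60, F = 34, f = 22, h = 4.
Median ≈ 60 + ((51 − 34) / 22) × 4 = 63.0909

63.09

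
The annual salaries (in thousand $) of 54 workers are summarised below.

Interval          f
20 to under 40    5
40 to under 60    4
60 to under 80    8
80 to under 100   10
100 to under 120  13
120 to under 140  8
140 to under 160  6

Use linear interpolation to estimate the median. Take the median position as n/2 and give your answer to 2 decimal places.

Cumulative frequencies: 5, 9, 17, 27, 40, 48, 54
n = 54; position = n/2 = 27.
This falls in the class 80 to under 100: L = 80, F = 17, f = 10, h = 20.
Median ≈ 80 + ((27 − 17) / 10) × 20 = 100.0000

100.00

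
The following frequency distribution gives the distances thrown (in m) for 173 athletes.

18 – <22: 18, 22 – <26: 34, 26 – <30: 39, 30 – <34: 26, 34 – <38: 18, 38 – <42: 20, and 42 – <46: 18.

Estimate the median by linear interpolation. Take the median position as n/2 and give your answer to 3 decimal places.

29.538

Cumulative frequencies: 18, 52, 91, 117, 135, 155, 173
n = 173; position = n/2 = 86.5.
This falls in the class 26 – <30: L = 26, F = 52, f = 39, h = 4.
Median ≈ 26 + ((86.5 − 52) / 39) × 4 = 29.5385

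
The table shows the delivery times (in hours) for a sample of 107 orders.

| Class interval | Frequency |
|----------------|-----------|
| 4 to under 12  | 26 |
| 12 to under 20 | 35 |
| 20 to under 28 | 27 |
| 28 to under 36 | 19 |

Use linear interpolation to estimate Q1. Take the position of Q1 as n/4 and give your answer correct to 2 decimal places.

12.17

Cumulative frequencies: 26, 61, 88, 107
n = 107; position = n/4 = 26.75.
This falls in the class 12 to under 20: L = 12, F = 26, f = 35, h = 8.
Lower quartile ≈ 12 + ((26.75 − 26) / 35) × 8 = 12.1714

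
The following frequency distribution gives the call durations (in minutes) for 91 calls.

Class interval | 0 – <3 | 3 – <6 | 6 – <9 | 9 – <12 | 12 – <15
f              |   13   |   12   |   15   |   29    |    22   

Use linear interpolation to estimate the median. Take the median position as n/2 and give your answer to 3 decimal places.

9.569

Cumulative frequencies: 13, 25, 40, 69, 91
n = 91; position = n/2 = 45.5.
This falls in the class 9 – <12: L = 9, F = 40, f = 29, h = 3.
Median ≈ 9 + ((45.5 − 40) / 29) × 3 = 9.5690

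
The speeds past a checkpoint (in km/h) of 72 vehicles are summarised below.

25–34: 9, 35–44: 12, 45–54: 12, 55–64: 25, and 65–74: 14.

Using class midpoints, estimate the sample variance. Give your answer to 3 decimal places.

171.342

Midpoints: 29.5, 39.5, 49.5, 59.5, 69.5
n = 72, Σfm = 3794, mean = 52.6944
Σfm² = 212088
Σf(m − x̄)² = Σfm² − (Σfm)²/n = 212088 − 3794²/72 = 12165.2778
Sample variance = 12165.2778 / 71 = 171.3419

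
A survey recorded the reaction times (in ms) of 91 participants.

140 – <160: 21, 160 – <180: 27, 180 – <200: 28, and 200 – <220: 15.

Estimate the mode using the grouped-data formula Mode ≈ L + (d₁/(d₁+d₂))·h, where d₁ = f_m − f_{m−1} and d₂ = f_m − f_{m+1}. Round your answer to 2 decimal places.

Modal class: 180 – <200 (highest frequency 28).
d₁ = 28 − 27 = 1, d₂ = 28 − 15 = 13
Mode ≈ 180 + (1/(1+13)) × 20 = 180 + 1.4286 = 181.4286

181.43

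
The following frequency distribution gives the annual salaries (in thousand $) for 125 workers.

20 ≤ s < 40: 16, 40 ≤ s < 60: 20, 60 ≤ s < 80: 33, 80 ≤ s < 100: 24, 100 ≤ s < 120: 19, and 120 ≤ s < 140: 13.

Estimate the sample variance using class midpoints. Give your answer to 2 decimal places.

909.01

Midpoints: 30, 50, 70, 90, 110, 130
n = 125, Σfm = 9730, mean = 77.8400
Σfm² = 870100
Σf(m − x̄)² = Σfm² − (Σfm)²/n = 870100 − 9730²/125 = 112716.8000
Sample variance = 112716.8000 / 124 = 909.0065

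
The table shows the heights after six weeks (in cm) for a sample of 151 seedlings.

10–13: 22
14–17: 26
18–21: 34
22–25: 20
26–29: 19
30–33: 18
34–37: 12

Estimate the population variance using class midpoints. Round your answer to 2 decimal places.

54.08

Midpoints: 11.5, 15.5, 19.5, 23.5, 27.5, 31.5, 35.5
n = 151, Σfm = 3304.5, mean = 21.8841
Σfm² = 80481.75
Σf(m − x̄)² = Σfm² − (Σfm)²/n = 80481.75 − 3304.5²/151 = 8165.7219
Population variance = 8165.7219 / 151 = 54.0776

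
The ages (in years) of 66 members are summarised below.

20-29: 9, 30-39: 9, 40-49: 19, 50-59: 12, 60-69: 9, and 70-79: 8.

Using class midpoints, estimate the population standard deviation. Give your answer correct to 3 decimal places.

Midpoints: 24.5, 34.5, 44.5, 54.5, 64.5, 74.5
n = 66, Σfm = 3207, mean = 48.5909
Σfm² = 171226.5
Σf(m − x̄)² = Σfm² − (Σfm)²/n = 171226.5 − 3207²/66 = 15395.4545
Population variance = 15395.4545 / 66 = 233.2645
Standard deviation = √233.2645 = 15.2730

15.273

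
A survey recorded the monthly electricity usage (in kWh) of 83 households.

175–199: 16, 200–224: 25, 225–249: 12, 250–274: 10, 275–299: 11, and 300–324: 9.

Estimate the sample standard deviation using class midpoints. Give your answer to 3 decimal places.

41.315

Midpoints: 187, 212, 237, 262, 287, 312
n = 83, Σfm = 19721, mean = 237.6024
Σfm² = 4825727
Σf(m − x̄)² = Σfm² − (Σfm)²/n = 4825727 − 19721²/83 = 139969.8795
Sample variance = 139969.8795 / 82 = 1706.9498
Standard deviation = √1706.9498 = 41.3152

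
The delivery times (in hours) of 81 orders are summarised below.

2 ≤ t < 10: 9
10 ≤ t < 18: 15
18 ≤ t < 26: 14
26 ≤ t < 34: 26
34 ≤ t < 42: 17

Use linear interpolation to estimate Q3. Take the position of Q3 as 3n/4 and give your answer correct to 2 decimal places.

33.00

Cumulative frequencies: 9, 24, 38, 64, 81
n = 81; position = 3n/4 = 60.75.
This falls in the class 26 ≤ t < 34: L = 26, F = 38, f = 26, h = 8.
Upper quartile ≈ 26 + ((60.75 − 38) / 26) × 8 = 33.0000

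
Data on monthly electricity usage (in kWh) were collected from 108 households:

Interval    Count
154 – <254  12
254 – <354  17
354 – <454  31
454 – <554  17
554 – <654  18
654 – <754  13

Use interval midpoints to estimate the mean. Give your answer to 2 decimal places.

Midpoints: 204, 304, 404, 504, 604, 704
Σfm = 12×204 + 17×304 + 31×404 + 17×504 + 18×604 + 13×704 = 48732
n = Σf = 108
Mean = 48732 / 108 = 451.2222

451.22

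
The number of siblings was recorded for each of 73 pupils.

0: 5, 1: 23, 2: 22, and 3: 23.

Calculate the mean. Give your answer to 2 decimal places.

1.86

Values: 0, 1, 2, 3
Σfx = 5×0 + 23×1 + 22×2 + 23×3 = 136
n = Σf = 73
Mean = 136 / 73 = 1.8630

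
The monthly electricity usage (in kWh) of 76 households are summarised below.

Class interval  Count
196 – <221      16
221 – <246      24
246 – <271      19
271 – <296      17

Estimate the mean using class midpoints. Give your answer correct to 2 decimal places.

Midpoints: 208.5, 233.5, 258.5, 283.5
Σfm = 16×208.5 + 24×233.5 + 19×258.5 + 17×283.5 = 18671
n = Σf = 76
Mean = 18671 / 76 = 245.6711

245.67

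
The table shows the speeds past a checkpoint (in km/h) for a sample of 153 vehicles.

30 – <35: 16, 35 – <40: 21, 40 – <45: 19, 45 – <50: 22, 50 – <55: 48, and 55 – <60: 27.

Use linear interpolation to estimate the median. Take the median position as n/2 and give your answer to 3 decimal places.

Cumulative frequencies: 16, 37, 56, 78, 126, 153
n = 153; position = n/2 = 76.5.
This falls in the class 45 – <50: L = 45, F = 56, f = 22, h = 5.
Median ≈ 45 + ((76.5 − 56) / 22) × 5 = 49.6591

49.659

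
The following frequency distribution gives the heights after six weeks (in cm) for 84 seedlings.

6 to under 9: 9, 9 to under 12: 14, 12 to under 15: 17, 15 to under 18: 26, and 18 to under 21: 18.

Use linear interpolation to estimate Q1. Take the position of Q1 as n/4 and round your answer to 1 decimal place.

11.6

Cumulative frequencies: 9, 23, 40, 66, 84
n = 84; position = n/4 = 21.
This falls in the class 9 to under 12: L = 9, F = 9, f = 14, h = 3.
Lower quartile ≈ 9 + ((21 − 9) / 14) × 3 = 11.5714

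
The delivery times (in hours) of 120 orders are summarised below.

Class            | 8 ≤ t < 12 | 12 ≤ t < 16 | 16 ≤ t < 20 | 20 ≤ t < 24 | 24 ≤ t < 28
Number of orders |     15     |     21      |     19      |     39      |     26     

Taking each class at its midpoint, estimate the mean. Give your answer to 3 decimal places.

19.333

Midpoints: 10, 14, 18, 22, 26
Σfm = 15×10 + 21×14 + 19×18 + 39×22 + 26×26 = 2320
n = Σf = 120
Mean = 2320 / 120 = 19.3333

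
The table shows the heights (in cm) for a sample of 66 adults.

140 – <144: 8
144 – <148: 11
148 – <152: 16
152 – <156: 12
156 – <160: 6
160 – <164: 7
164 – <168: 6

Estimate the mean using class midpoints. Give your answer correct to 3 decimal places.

Midpoints: 142, 146, 150, 154, 158, 162, 166
Σfm = 8×142 + 11×146 + 16×150 + 12×154 + 6×158 + 7×162 + 6×166 = 10068
n = Σf = 66
Mean = 10068 / 66 = 152.5455

152.545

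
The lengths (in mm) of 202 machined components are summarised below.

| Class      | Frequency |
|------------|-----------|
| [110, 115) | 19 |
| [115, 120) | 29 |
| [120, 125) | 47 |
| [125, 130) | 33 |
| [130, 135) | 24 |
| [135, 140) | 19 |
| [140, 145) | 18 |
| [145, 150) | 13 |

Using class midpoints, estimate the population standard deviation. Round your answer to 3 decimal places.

Midpoints: 112.5, 117.5, 122.5, 127.5, 132.5, 137.5, 142.5, 147.5
n = 202, Σfm = 25785, mean = 127.6485
Σfm² = 3311512.5
Σf(m − x̄)² = Σfm² − (Σfm)²/n = 3311512.5 − 25785²/202 = 20095.5446
Population variance = 20095.5446 / 202 = 99.4829
Standard deviation = √99.4829 = 9.9741

9.974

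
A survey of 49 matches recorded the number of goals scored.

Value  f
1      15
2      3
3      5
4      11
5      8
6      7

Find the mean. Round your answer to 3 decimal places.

Values: 1, 2, 3, 4, 5, 6
Σfx = 15×1 + 3×2 + 5×3 + 11×4 + 8×5 + 7×6 = 162
n = Σf = 49
Mean = 162 / 49 = 3.3061

3.306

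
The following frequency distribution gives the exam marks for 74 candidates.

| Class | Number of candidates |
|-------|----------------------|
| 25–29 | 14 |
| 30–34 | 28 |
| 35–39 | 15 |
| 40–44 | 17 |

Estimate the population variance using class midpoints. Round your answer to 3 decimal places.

27.178

Midpoints: 27, 32, 37, 42
n = 74, Σfm = 2543, mean = 34.3649
Σfm² = 89401
Σf(m − x̄)² = Σfm² − (Σfm)²/n = 89401 − 2543²/74 = 2011.1486
Population variance = 2011.1486 / 74 = 27.1777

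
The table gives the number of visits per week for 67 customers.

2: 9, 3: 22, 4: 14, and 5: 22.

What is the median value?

4

Cumulative frequencies: 9, 31, 45, 67
n = 67, so the median is the value in position (n+1)/2 = 34.
Position 34 falls at value 4.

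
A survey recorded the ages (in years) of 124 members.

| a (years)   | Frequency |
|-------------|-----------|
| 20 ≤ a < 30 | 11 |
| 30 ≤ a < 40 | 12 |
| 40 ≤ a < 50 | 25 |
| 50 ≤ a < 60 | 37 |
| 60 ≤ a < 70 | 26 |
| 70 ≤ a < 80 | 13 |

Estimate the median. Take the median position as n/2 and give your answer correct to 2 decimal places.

Cumulative frequencies: 11, 23, 48, 85, 111, 124
n = 124; position = n/2 = 62.
This falls in the class 50 ≤ a < 60: L = 50, F = 48, f = 37, h = 10.
Median ≈ 50 + ((62 − 48) / 37) × 10 = 53.7838

53.78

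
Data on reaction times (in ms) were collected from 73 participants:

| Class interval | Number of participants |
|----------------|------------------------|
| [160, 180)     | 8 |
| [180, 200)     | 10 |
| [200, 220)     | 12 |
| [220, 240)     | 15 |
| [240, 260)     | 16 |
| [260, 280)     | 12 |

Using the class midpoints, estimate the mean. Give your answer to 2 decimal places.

Midpoints: 170, 190, 210, 230, 250, 270
Σfm = 8×170 + 10×190 + 12×210 + 15×230 + 16×250 + 12×270 = 16470
n = Σf = 73
Mean = 16470 / 73 = 225.6164

225.62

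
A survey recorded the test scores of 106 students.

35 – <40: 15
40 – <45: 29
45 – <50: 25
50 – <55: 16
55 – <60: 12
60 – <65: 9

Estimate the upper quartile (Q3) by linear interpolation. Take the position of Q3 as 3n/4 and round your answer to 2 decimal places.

53.28

Cumulative frequencies: 15, 44, 69, 85, 97, 106
n = 106; position = 3n/4 = 79.5.
This falls in the class 50 – <55: L = 50, F = 69, f = 16, h = 5.
Upper quartile ≈ 50 + ((79.5 − 69) / 16) × 5 = 53.2812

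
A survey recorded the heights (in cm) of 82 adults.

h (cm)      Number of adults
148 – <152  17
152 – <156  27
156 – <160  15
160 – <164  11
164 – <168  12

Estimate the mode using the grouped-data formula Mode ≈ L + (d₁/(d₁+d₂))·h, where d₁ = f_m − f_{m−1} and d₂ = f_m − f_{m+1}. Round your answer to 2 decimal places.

Modal class: 152 – <156 (highest frequency 27).
d₁ = 27 − 17 = 10, d₂ = 27 − 15 = 12
Mode ≈ 152 + (10/(10+12)) × 4 = 152 + 1.8182 = 153.8182

153.82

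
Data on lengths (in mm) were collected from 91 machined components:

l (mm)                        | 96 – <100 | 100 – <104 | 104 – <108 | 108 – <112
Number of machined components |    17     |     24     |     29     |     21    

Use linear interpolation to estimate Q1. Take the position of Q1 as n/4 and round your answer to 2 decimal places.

100.96

Cumulative frequencies: 17, 41, 70, 91
n = 91; position = n/4 = 22.75.
This falls in the class 100 – <104: L = 100, F = 17, f = 24, h = 4.
Lower quartile ≈ 100 + ((22.75 − 17) / 24) × 4 = 100.9583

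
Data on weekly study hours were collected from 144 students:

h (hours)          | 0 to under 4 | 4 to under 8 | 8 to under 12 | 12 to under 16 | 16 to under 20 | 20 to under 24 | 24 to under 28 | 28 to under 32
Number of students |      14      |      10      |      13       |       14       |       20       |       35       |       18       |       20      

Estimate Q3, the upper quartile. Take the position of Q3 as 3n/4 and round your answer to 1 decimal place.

Cumulative frequencies: 14, 24, 37, 51, 71, 106, 124, 144
n = 144; position = 3n/4 = 108.
This falls in the class 24 to under 28: L = 24, F = 106, f = 18, h = 4.
Upper quartile ≈ 24 + ((108 − 106) / 18) × 4 = 24.4444

24.4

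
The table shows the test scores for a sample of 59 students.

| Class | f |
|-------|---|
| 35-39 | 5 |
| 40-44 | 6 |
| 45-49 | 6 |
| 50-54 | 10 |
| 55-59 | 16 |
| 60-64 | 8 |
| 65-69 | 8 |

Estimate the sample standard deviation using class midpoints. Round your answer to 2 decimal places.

8.95

Midpoints: 37, 42, 47, 52, 57, 62, 67
n = 59, Σfm = 3183, mean = 53.9492
Σfm² = 176371
Σf(m − x̄)² = Σfm² − (Σfm)²/n = 176371 − 3183²/59 = 4650.8475
Sample variance = 4650.8475 / 58 = 80.1870
Standard deviation = √80.1870 = 8.9547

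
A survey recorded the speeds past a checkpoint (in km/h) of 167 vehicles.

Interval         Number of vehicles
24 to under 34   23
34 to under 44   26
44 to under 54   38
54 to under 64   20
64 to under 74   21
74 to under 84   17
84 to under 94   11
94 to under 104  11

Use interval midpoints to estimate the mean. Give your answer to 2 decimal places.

57.38

Midpoints: 29, 39, 49, 59, 69, 79, 89, 99
Σfm = 23×29 + 26×39 + 38×49 + 20×59 + 21×69 + 17×79 + 11×89 + 11×99 = 9583
n = Σf = 167
Mean = 9583 / 167 = 57.3832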